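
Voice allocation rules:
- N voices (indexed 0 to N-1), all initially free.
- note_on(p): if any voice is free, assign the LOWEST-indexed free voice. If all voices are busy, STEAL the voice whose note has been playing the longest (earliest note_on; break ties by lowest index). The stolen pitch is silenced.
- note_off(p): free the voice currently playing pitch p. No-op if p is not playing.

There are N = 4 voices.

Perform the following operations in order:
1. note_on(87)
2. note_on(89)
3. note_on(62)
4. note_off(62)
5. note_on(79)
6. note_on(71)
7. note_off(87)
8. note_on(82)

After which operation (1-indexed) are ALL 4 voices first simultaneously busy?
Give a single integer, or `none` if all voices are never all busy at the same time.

Answer: 6

Derivation:
Op 1: note_on(87): voice 0 is free -> assigned | voices=[87 - - -]
Op 2: note_on(89): voice 1 is free -> assigned | voices=[87 89 - -]
Op 3: note_on(62): voice 2 is free -> assigned | voices=[87 89 62 -]
Op 4: note_off(62): free voice 2 | voices=[87 89 - -]
Op 5: note_on(79): voice 2 is free -> assigned | voices=[87 89 79 -]
Op 6: note_on(71): voice 3 is free -> assigned | voices=[87 89 79 71]
Op 7: note_off(87): free voice 0 | voices=[- 89 79 71]
Op 8: note_on(82): voice 0 is free -> assigned | voices=[82 89 79 71]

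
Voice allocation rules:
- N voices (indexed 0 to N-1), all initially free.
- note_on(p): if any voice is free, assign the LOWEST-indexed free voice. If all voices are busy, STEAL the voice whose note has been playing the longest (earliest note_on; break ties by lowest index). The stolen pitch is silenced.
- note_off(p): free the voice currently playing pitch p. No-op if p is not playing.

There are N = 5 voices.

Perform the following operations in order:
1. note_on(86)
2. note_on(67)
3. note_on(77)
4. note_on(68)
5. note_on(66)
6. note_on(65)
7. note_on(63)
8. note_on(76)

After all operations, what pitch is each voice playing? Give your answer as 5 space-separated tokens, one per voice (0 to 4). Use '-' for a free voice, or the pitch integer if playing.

Answer: 65 63 76 68 66

Derivation:
Op 1: note_on(86): voice 0 is free -> assigned | voices=[86 - - - -]
Op 2: note_on(67): voice 1 is free -> assigned | voices=[86 67 - - -]
Op 3: note_on(77): voice 2 is free -> assigned | voices=[86 67 77 - -]
Op 4: note_on(68): voice 3 is free -> assigned | voices=[86 67 77 68 -]
Op 5: note_on(66): voice 4 is free -> assigned | voices=[86 67 77 68 66]
Op 6: note_on(65): all voices busy, STEAL voice 0 (pitch 86, oldest) -> assign | voices=[65 67 77 68 66]
Op 7: note_on(63): all voices busy, STEAL voice 1 (pitch 67, oldest) -> assign | voices=[65 63 77 68 66]
Op 8: note_on(76): all voices busy, STEAL voice 2 (pitch 77, oldest) -> assign | voices=[65 63 76 68 66]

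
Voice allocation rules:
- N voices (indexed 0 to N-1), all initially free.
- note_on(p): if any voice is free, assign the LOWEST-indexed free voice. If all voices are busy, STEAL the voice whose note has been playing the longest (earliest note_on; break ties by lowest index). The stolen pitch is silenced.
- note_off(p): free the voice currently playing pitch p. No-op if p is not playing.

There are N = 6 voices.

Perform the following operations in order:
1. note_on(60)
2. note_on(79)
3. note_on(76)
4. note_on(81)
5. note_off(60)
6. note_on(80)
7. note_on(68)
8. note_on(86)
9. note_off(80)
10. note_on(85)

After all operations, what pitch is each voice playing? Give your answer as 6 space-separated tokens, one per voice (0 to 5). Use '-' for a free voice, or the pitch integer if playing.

Op 1: note_on(60): voice 0 is free -> assigned | voices=[60 - - - - -]
Op 2: note_on(79): voice 1 is free -> assigned | voices=[60 79 - - - -]
Op 3: note_on(76): voice 2 is free -> assigned | voices=[60 79 76 - - -]
Op 4: note_on(81): voice 3 is free -> assigned | voices=[60 79 76 81 - -]
Op 5: note_off(60): free voice 0 | voices=[- 79 76 81 - -]
Op 6: note_on(80): voice 0 is free -> assigned | voices=[80 79 76 81 - -]
Op 7: note_on(68): voice 4 is free -> assigned | voices=[80 79 76 81 68 -]
Op 8: note_on(86): voice 5 is free -> assigned | voices=[80 79 76 81 68 86]
Op 9: note_off(80): free voice 0 | voices=[- 79 76 81 68 86]
Op 10: note_on(85): voice 0 is free -> assigned | voices=[85 79 76 81 68 86]

Answer: 85 79 76 81 68 86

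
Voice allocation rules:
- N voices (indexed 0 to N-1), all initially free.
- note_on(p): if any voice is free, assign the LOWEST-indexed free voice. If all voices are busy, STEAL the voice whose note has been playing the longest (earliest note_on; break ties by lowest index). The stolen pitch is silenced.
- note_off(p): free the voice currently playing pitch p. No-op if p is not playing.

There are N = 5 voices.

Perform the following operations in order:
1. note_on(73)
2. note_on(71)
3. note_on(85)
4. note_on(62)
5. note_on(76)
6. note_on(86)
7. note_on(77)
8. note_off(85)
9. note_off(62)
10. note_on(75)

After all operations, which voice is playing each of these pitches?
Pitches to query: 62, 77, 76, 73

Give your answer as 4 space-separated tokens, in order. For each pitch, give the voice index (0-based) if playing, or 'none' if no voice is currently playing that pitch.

Answer: none 1 4 none

Derivation:
Op 1: note_on(73): voice 0 is free -> assigned | voices=[73 - - - -]
Op 2: note_on(71): voice 1 is free -> assigned | voices=[73 71 - - -]
Op 3: note_on(85): voice 2 is free -> assigned | voices=[73 71 85 - -]
Op 4: note_on(62): voice 3 is free -> assigned | voices=[73 71 85 62 -]
Op 5: note_on(76): voice 4 is free -> assigned | voices=[73 71 85 62 76]
Op 6: note_on(86): all voices busy, STEAL voice 0 (pitch 73, oldest) -> assign | voices=[86 71 85 62 76]
Op 7: note_on(77): all voices busy, STEAL voice 1 (pitch 71, oldest) -> assign | voices=[86 77 85 62 76]
Op 8: note_off(85): free voice 2 | voices=[86 77 - 62 76]
Op 9: note_off(62): free voice 3 | voices=[86 77 - - 76]
Op 10: note_on(75): voice 2 is free -> assigned | voices=[86 77 75 - 76]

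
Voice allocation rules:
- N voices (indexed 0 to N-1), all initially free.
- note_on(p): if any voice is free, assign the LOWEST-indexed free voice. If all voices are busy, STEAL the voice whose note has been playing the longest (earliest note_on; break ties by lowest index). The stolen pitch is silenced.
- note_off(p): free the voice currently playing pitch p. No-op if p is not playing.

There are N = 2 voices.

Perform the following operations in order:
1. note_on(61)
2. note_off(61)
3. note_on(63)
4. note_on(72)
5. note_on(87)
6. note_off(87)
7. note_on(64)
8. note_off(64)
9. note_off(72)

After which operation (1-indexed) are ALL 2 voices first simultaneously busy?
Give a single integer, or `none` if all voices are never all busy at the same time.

Op 1: note_on(61): voice 0 is free -> assigned | voices=[61 -]
Op 2: note_off(61): free voice 0 | voices=[- -]
Op 3: note_on(63): voice 0 is free -> assigned | voices=[63 -]
Op 4: note_on(72): voice 1 is free -> assigned | voices=[63 72]
Op 5: note_on(87): all voices busy, STEAL voice 0 (pitch 63, oldest) -> assign | voices=[87 72]
Op 6: note_off(87): free voice 0 | voices=[- 72]
Op 7: note_on(64): voice 0 is free -> assigned | voices=[64 72]
Op 8: note_off(64): free voice 0 | voices=[- 72]
Op 9: note_off(72): free voice 1 | voices=[- -]

Answer: 4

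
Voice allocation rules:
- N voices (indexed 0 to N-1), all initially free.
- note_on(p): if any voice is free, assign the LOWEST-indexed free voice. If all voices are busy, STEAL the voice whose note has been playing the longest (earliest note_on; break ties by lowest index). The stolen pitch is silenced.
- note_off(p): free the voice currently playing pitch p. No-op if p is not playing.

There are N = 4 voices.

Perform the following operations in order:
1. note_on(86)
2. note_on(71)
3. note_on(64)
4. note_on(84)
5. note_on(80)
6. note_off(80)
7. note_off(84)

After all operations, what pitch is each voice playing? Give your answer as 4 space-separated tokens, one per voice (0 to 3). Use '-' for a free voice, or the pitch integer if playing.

Answer: - 71 64 -

Derivation:
Op 1: note_on(86): voice 0 is free -> assigned | voices=[86 - - -]
Op 2: note_on(71): voice 1 is free -> assigned | voices=[86 71 - -]
Op 3: note_on(64): voice 2 is free -> assigned | voices=[86 71 64 -]
Op 4: note_on(84): voice 3 is free -> assigned | voices=[86 71 64 84]
Op 5: note_on(80): all voices busy, STEAL voice 0 (pitch 86, oldest) -> assign | voices=[80 71 64 84]
Op 6: note_off(80): free voice 0 | voices=[- 71 64 84]
Op 7: note_off(84): free voice 3 | voices=[- 71 64 -]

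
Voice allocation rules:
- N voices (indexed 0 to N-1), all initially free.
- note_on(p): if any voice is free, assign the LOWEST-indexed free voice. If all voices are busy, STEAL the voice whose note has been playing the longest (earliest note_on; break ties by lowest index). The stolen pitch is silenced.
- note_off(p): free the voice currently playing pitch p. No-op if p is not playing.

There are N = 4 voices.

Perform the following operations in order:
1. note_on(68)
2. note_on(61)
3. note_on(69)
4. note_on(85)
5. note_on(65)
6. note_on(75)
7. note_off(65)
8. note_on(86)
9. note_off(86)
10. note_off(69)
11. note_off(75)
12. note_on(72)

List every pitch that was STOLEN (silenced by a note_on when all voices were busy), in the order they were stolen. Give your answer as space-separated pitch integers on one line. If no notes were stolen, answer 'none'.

Op 1: note_on(68): voice 0 is free -> assigned | voices=[68 - - -]
Op 2: note_on(61): voice 1 is free -> assigned | voices=[68 61 - -]
Op 3: note_on(69): voice 2 is free -> assigned | voices=[68 61 69 -]
Op 4: note_on(85): voice 3 is free -> assigned | voices=[68 61 69 85]
Op 5: note_on(65): all voices busy, STEAL voice 0 (pitch 68, oldest) -> assign | voices=[65 61 69 85]
Op 6: note_on(75): all voices busy, STEAL voice 1 (pitch 61, oldest) -> assign | voices=[65 75 69 85]
Op 7: note_off(65): free voice 0 | voices=[- 75 69 85]
Op 8: note_on(86): voice 0 is free -> assigned | voices=[86 75 69 85]
Op 9: note_off(86): free voice 0 | voices=[- 75 69 85]
Op 10: note_off(69): free voice 2 | voices=[- 75 - 85]
Op 11: note_off(75): free voice 1 | voices=[- - - 85]
Op 12: note_on(72): voice 0 is free -> assigned | voices=[72 - - 85]

Answer: 68 61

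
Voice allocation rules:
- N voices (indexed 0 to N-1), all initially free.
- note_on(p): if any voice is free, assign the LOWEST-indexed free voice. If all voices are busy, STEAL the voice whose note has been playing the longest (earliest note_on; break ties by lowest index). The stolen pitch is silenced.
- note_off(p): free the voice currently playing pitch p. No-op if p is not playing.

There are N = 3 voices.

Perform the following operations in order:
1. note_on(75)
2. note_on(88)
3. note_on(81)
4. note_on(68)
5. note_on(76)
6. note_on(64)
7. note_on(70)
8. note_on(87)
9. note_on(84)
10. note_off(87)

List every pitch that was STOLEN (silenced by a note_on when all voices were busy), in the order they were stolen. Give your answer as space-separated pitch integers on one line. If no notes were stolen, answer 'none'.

Op 1: note_on(75): voice 0 is free -> assigned | voices=[75 - -]
Op 2: note_on(88): voice 1 is free -> assigned | voices=[75 88 -]
Op 3: note_on(81): voice 2 is free -> assigned | voices=[75 88 81]
Op 4: note_on(68): all voices busy, STEAL voice 0 (pitch 75, oldest) -> assign | voices=[68 88 81]
Op 5: note_on(76): all voices busy, STEAL voice 1 (pitch 88, oldest) -> assign | voices=[68 76 81]
Op 6: note_on(64): all voices busy, STEAL voice 2 (pitch 81, oldest) -> assign | voices=[68 76 64]
Op 7: note_on(70): all voices busy, STEAL voice 0 (pitch 68, oldest) -> assign | voices=[70 76 64]
Op 8: note_on(87): all voices busy, STEAL voice 1 (pitch 76, oldest) -> assign | voices=[70 87 64]
Op 9: note_on(84): all voices busy, STEAL voice 2 (pitch 64, oldest) -> assign | voices=[70 87 84]
Op 10: note_off(87): free voice 1 | voices=[70 - 84]

Answer: 75 88 81 68 76 64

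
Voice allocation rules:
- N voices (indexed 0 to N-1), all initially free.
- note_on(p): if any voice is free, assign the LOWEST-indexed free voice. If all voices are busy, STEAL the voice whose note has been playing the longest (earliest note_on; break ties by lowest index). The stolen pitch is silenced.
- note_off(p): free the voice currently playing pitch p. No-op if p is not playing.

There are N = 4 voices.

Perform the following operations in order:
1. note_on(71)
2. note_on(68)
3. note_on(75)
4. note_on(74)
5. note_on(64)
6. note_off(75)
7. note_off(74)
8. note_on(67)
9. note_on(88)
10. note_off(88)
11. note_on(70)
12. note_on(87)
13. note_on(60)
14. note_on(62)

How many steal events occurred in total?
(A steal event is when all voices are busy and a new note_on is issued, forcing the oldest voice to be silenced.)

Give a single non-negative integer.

Answer: 4

Derivation:
Op 1: note_on(71): voice 0 is free -> assigned | voices=[71 - - -]
Op 2: note_on(68): voice 1 is free -> assigned | voices=[71 68 - -]
Op 3: note_on(75): voice 2 is free -> assigned | voices=[71 68 75 -]
Op 4: note_on(74): voice 3 is free -> assigned | voices=[71 68 75 74]
Op 5: note_on(64): all voices busy, STEAL voice 0 (pitch 71, oldest) -> assign | voices=[64 68 75 74]
Op 6: note_off(75): free voice 2 | voices=[64 68 - 74]
Op 7: note_off(74): free voice 3 | voices=[64 68 - -]
Op 8: note_on(67): voice 2 is free -> assigned | voices=[64 68 67 -]
Op 9: note_on(88): voice 3 is free -> assigned | voices=[64 68 67 88]
Op 10: note_off(88): free voice 3 | voices=[64 68 67 -]
Op 11: note_on(70): voice 3 is free -> assigned | voices=[64 68 67 70]
Op 12: note_on(87): all voices busy, STEAL voice 1 (pitch 68, oldest) -> assign | voices=[64 87 67 70]
Op 13: note_on(60): all voices busy, STEAL voice 0 (pitch 64, oldest) -> assign | voices=[60 87 67 70]
Op 14: note_on(62): all voices busy, STEAL voice 2 (pitch 67, oldest) -> assign | voices=[60 87 62 70]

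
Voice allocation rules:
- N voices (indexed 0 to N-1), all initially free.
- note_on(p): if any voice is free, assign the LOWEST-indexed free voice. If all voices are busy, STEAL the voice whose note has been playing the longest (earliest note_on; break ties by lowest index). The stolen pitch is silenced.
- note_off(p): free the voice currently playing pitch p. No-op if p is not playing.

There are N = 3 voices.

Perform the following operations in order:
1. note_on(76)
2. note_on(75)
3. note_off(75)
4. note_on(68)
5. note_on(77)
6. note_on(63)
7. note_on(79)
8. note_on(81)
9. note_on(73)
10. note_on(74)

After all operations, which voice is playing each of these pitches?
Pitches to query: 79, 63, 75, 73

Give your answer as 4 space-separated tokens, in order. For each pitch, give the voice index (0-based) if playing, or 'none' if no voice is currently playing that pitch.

Op 1: note_on(76): voice 0 is free -> assigned | voices=[76 - -]
Op 2: note_on(75): voice 1 is free -> assigned | voices=[76 75 -]
Op 3: note_off(75): free voice 1 | voices=[76 - -]
Op 4: note_on(68): voice 1 is free -> assigned | voices=[76 68 -]
Op 5: note_on(77): voice 2 is free -> assigned | voices=[76 68 77]
Op 6: note_on(63): all voices busy, STEAL voice 0 (pitch 76, oldest) -> assign | voices=[63 68 77]
Op 7: note_on(79): all voices busy, STEAL voice 1 (pitch 68, oldest) -> assign | voices=[63 79 77]
Op 8: note_on(81): all voices busy, STEAL voice 2 (pitch 77, oldest) -> assign | voices=[63 79 81]
Op 9: note_on(73): all voices busy, STEAL voice 0 (pitch 63, oldest) -> assign | voices=[73 79 81]
Op 10: note_on(74): all voices busy, STEAL voice 1 (pitch 79, oldest) -> assign | voices=[73 74 81]

Answer: none none none 0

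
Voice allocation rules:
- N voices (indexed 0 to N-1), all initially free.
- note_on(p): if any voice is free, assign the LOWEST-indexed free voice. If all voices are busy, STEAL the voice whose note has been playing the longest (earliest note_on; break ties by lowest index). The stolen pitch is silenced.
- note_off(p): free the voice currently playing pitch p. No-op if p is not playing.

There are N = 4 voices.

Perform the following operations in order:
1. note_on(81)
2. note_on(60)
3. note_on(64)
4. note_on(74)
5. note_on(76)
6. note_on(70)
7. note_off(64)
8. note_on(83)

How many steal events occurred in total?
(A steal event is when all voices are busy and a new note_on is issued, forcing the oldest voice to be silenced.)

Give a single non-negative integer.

Op 1: note_on(81): voice 0 is free -> assigned | voices=[81 - - -]
Op 2: note_on(60): voice 1 is free -> assigned | voices=[81 60 - -]
Op 3: note_on(64): voice 2 is free -> assigned | voices=[81 60 64 -]
Op 4: note_on(74): voice 3 is free -> assigned | voices=[81 60 64 74]
Op 5: note_on(76): all voices busy, STEAL voice 0 (pitch 81, oldest) -> assign | voices=[76 60 64 74]
Op 6: note_on(70): all voices busy, STEAL voice 1 (pitch 60, oldest) -> assign | voices=[76 70 64 74]
Op 7: note_off(64): free voice 2 | voices=[76 70 - 74]
Op 8: note_on(83): voice 2 is free -> assigned | voices=[76 70 83 74]

Answer: 2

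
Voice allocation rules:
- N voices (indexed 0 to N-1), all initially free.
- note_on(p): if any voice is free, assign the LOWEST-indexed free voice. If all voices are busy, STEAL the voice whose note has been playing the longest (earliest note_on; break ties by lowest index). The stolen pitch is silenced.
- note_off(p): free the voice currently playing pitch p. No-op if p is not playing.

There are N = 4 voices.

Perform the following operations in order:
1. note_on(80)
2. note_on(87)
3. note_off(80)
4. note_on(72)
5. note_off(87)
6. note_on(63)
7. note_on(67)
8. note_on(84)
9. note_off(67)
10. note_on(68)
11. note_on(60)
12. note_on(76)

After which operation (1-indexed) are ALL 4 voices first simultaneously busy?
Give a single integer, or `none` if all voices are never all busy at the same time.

Answer: 8

Derivation:
Op 1: note_on(80): voice 0 is free -> assigned | voices=[80 - - -]
Op 2: note_on(87): voice 1 is free -> assigned | voices=[80 87 - -]
Op 3: note_off(80): free voice 0 | voices=[- 87 - -]
Op 4: note_on(72): voice 0 is free -> assigned | voices=[72 87 - -]
Op 5: note_off(87): free voice 1 | voices=[72 - - -]
Op 6: note_on(63): voice 1 is free -> assigned | voices=[72 63 - -]
Op 7: note_on(67): voice 2 is free -> assigned | voices=[72 63 67 -]
Op 8: note_on(84): voice 3 is free -> assigned | voices=[72 63 67 84]
Op 9: note_off(67): free voice 2 | voices=[72 63 - 84]
Op 10: note_on(68): voice 2 is free -> assigned | voices=[72 63 68 84]
Op 11: note_on(60): all voices busy, STEAL voice 0 (pitch 72, oldest) -> assign | voices=[60 63 68 84]
Op 12: note_on(76): all voices busy, STEAL voice 1 (pitch 63, oldest) -> assign | voices=[60 76 68 84]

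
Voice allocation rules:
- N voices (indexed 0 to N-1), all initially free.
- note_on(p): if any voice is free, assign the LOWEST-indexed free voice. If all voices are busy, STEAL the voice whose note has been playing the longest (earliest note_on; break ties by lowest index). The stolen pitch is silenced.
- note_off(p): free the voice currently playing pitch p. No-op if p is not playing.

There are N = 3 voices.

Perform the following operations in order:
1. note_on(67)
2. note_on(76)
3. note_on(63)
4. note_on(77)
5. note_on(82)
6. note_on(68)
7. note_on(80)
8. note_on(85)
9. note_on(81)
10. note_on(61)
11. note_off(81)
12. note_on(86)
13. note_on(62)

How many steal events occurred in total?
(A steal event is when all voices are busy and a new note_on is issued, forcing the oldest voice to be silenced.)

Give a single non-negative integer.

Answer: 8

Derivation:
Op 1: note_on(67): voice 0 is free -> assigned | voices=[67 - -]
Op 2: note_on(76): voice 1 is free -> assigned | voices=[67 76 -]
Op 3: note_on(63): voice 2 is free -> assigned | voices=[67 76 63]
Op 4: note_on(77): all voices busy, STEAL voice 0 (pitch 67, oldest) -> assign | voices=[77 76 63]
Op 5: note_on(82): all voices busy, STEAL voice 1 (pitch 76, oldest) -> assign | voices=[77 82 63]
Op 6: note_on(68): all voices busy, STEAL voice 2 (pitch 63, oldest) -> assign | voices=[77 82 68]
Op 7: note_on(80): all voices busy, STEAL voice 0 (pitch 77, oldest) -> assign | voices=[80 82 68]
Op 8: note_on(85): all voices busy, STEAL voice 1 (pitch 82, oldest) -> assign | voices=[80 85 68]
Op 9: note_on(81): all voices busy, STEAL voice 2 (pitch 68, oldest) -> assign | voices=[80 85 81]
Op 10: note_on(61): all voices busy, STEAL voice 0 (pitch 80, oldest) -> assign | voices=[61 85 81]
Op 11: note_off(81): free voice 2 | voices=[61 85 -]
Op 12: note_on(86): voice 2 is free -> assigned | voices=[61 85 86]
Op 13: note_on(62): all voices busy, STEAL voice 1 (pitch 85, oldest) -> assign | voices=[61 62 86]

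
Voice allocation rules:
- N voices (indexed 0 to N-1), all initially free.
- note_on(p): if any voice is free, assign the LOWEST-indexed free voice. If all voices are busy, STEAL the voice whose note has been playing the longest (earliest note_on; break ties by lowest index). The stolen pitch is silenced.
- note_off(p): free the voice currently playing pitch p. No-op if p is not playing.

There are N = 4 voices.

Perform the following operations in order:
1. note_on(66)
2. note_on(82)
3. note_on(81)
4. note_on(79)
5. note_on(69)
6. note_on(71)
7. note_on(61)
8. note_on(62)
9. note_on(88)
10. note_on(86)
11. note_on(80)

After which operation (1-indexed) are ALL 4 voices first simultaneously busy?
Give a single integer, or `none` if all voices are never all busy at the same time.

Op 1: note_on(66): voice 0 is free -> assigned | voices=[66 - - -]
Op 2: note_on(82): voice 1 is free -> assigned | voices=[66 82 - -]
Op 3: note_on(81): voice 2 is free -> assigned | voices=[66 82 81 -]
Op 4: note_on(79): voice 3 is free -> assigned | voices=[66 82 81 79]
Op 5: note_on(69): all voices busy, STEAL voice 0 (pitch 66, oldest) -> assign | voices=[69 82 81 79]
Op 6: note_on(71): all voices busy, STEAL voice 1 (pitch 82, oldest) -> assign | voices=[69 71 81 79]
Op 7: note_on(61): all voices busy, STEAL voice 2 (pitch 81, oldest) -> assign | voices=[69 71 61 79]
Op 8: note_on(62): all voices busy, STEAL voice 3 (pitch 79, oldest) -> assign | voices=[69 71 61 62]
Op 9: note_on(88): all voices busy, STEAL voice 0 (pitch 69, oldest) -> assign | voices=[88 71 61 62]
Op 10: note_on(86): all voices busy, STEAL voice 1 (pitch 71, oldest) -> assign | voices=[88 86 61 62]
Op 11: note_on(80): all voices busy, STEAL voice 2 (pitch 61, oldest) -> assign | voices=[88 86 80 62]

Answer: 4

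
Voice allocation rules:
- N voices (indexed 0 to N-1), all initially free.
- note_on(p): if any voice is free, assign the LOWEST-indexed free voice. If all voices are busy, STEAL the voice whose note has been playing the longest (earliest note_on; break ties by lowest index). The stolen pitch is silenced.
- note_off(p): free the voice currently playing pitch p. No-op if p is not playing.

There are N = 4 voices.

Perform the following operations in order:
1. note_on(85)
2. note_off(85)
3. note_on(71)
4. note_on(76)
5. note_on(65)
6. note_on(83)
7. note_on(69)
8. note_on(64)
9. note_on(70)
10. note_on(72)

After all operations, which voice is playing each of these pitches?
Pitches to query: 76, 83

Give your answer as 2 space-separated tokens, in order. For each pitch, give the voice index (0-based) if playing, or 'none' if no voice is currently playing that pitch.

Answer: none none

Derivation:
Op 1: note_on(85): voice 0 is free -> assigned | voices=[85 - - -]
Op 2: note_off(85): free voice 0 | voices=[- - - -]
Op 3: note_on(71): voice 0 is free -> assigned | voices=[71 - - -]
Op 4: note_on(76): voice 1 is free -> assigned | voices=[71 76 - -]
Op 5: note_on(65): voice 2 is free -> assigned | voices=[71 76 65 -]
Op 6: note_on(83): voice 3 is free -> assigned | voices=[71 76 65 83]
Op 7: note_on(69): all voices busy, STEAL voice 0 (pitch 71, oldest) -> assign | voices=[69 76 65 83]
Op 8: note_on(64): all voices busy, STEAL voice 1 (pitch 76, oldest) -> assign | voices=[69 64 65 83]
Op 9: note_on(70): all voices busy, STEAL voice 2 (pitch 65, oldest) -> assign | voices=[69 64 70 83]
Op 10: note_on(72): all voices busy, STEAL voice 3 (pitch 83, oldest) -> assign | voices=[69 64 70 72]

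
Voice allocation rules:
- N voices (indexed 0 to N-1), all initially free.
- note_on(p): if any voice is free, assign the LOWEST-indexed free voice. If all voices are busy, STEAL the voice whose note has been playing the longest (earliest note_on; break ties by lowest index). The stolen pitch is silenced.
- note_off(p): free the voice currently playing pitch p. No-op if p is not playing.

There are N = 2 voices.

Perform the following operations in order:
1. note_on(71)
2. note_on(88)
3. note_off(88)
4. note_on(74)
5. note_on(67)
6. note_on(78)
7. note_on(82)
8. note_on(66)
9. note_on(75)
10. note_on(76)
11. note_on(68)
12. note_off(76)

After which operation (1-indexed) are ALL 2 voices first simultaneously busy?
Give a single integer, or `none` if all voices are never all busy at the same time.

Op 1: note_on(71): voice 0 is free -> assigned | voices=[71 -]
Op 2: note_on(88): voice 1 is free -> assigned | voices=[71 88]
Op 3: note_off(88): free voice 1 | voices=[71 -]
Op 4: note_on(74): voice 1 is free -> assigned | voices=[71 74]
Op 5: note_on(67): all voices busy, STEAL voice 0 (pitch 71, oldest) -> assign | voices=[67 74]
Op 6: note_on(78): all voices busy, STEAL voice 1 (pitch 74, oldest) -> assign | voices=[67 78]
Op 7: note_on(82): all voices busy, STEAL voice 0 (pitch 67, oldest) -> assign | voices=[82 78]
Op 8: note_on(66): all voices busy, STEAL voice 1 (pitch 78, oldest) -> assign | voices=[82 66]
Op 9: note_on(75): all voices busy, STEAL voice 0 (pitch 82, oldest) -> assign | voices=[75 66]
Op 10: note_on(76): all voices busy, STEAL voice 1 (pitch 66, oldest) -> assign | voices=[75 76]
Op 11: note_on(68): all voices busy, STEAL voice 0 (pitch 75, oldest) -> assign | voices=[68 76]
Op 12: note_off(76): free voice 1 | voices=[68 -]

Answer: 2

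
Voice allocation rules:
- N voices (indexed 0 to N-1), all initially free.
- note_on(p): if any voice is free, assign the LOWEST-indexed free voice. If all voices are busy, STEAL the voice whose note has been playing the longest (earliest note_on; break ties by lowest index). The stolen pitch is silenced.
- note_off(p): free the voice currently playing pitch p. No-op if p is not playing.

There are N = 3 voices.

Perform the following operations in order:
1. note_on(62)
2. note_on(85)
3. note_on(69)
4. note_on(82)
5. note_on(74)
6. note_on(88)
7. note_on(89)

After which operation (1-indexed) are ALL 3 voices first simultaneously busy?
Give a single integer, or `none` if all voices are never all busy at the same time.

Op 1: note_on(62): voice 0 is free -> assigned | voices=[62 - -]
Op 2: note_on(85): voice 1 is free -> assigned | voices=[62 85 -]
Op 3: note_on(69): voice 2 is free -> assigned | voices=[62 85 69]
Op 4: note_on(82): all voices busy, STEAL voice 0 (pitch 62, oldest) -> assign | voices=[82 85 69]
Op 5: note_on(74): all voices busy, STEAL voice 1 (pitch 85, oldest) -> assign | voices=[82 74 69]
Op 6: note_on(88): all voices busy, STEAL voice 2 (pitch 69, oldest) -> assign | voices=[82 74 88]
Op 7: note_on(89): all voices busy, STEAL voice 0 (pitch 82, oldest) -> assign | voices=[89 74 88]

Answer: 3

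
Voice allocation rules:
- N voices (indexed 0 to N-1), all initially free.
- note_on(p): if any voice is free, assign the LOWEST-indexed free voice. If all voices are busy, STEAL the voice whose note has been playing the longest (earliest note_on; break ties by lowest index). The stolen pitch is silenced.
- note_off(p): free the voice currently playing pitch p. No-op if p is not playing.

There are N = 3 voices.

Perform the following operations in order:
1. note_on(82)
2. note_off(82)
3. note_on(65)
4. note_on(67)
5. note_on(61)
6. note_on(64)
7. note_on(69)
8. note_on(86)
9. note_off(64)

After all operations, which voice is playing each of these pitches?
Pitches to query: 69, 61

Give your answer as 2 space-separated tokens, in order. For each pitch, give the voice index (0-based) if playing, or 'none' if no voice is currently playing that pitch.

Op 1: note_on(82): voice 0 is free -> assigned | voices=[82 - -]
Op 2: note_off(82): free voice 0 | voices=[- - -]
Op 3: note_on(65): voice 0 is free -> assigned | voices=[65 - -]
Op 4: note_on(67): voice 1 is free -> assigned | voices=[65 67 -]
Op 5: note_on(61): voice 2 is free -> assigned | voices=[65 67 61]
Op 6: note_on(64): all voices busy, STEAL voice 0 (pitch 65, oldest) -> assign | voices=[64 67 61]
Op 7: note_on(69): all voices busy, STEAL voice 1 (pitch 67, oldest) -> assign | voices=[64 69 61]
Op 8: note_on(86): all voices busy, STEAL voice 2 (pitch 61, oldest) -> assign | voices=[64 69 86]
Op 9: note_off(64): free voice 0 | voices=[- 69 86]

Answer: 1 none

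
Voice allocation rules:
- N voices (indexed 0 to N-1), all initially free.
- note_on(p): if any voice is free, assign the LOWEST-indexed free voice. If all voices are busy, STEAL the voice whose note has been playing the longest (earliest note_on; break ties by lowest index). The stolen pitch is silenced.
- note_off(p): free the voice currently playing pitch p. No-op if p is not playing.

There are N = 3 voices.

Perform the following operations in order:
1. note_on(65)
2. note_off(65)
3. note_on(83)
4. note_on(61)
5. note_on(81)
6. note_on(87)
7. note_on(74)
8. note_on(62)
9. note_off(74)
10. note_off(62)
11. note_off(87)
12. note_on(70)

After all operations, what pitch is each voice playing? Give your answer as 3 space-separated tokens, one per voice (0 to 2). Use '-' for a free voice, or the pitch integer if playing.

Op 1: note_on(65): voice 0 is free -> assigned | voices=[65 - -]
Op 2: note_off(65): free voice 0 | voices=[- - -]
Op 3: note_on(83): voice 0 is free -> assigned | voices=[83 - -]
Op 4: note_on(61): voice 1 is free -> assigned | voices=[83 61 -]
Op 5: note_on(81): voice 2 is free -> assigned | voices=[83 61 81]
Op 6: note_on(87): all voices busy, STEAL voice 0 (pitch 83, oldest) -> assign | voices=[87 61 81]
Op 7: note_on(74): all voices busy, STEAL voice 1 (pitch 61, oldest) -> assign | voices=[87 74 81]
Op 8: note_on(62): all voices busy, STEAL voice 2 (pitch 81, oldest) -> assign | voices=[87 74 62]
Op 9: note_off(74): free voice 1 | voices=[87 - 62]
Op 10: note_off(62): free voice 2 | voices=[87 - -]
Op 11: note_off(87): free voice 0 | voices=[- - -]
Op 12: note_on(70): voice 0 is free -> assigned | voices=[70 - -]

Answer: 70 - -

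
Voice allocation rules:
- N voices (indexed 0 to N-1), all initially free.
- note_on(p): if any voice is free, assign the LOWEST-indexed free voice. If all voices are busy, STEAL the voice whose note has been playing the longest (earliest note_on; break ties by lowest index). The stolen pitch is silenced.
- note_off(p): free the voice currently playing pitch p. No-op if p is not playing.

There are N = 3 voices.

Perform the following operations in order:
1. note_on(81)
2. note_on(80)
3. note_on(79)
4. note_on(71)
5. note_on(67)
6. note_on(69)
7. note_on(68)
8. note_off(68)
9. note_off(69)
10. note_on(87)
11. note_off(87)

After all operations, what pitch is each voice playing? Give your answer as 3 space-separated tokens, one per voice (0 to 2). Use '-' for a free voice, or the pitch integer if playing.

Op 1: note_on(81): voice 0 is free -> assigned | voices=[81 - -]
Op 2: note_on(80): voice 1 is free -> assigned | voices=[81 80 -]
Op 3: note_on(79): voice 2 is free -> assigned | voices=[81 80 79]
Op 4: note_on(71): all voices busy, STEAL voice 0 (pitch 81, oldest) -> assign | voices=[71 80 79]
Op 5: note_on(67): all voices busy, STEAL voice 1 (pitch 80, oldest) -> assign | voices=[71 67 79]
Op 6: note_on(69): all voices busy, STEAL voice 2 (pitch 79, oldest) -> assign | voices=[71 67 69]
Op 7: note_on(68): all voices busy, STEAL voice 0 (pitch 71, oldest) -> assign | voices=[68 67 69]
Op 8: note_off(68): free voice 0 | voices=[- 67 69]
Op 9: note_off(69): free voice 2 | voices=[- 67 -]
Op 10: note_on(87): voice 0 is free -> assigned | voices=[87 67 -]
Op 11: note_off(87): free voice 0 | voices=[- 67 -]

Answer: - 67 -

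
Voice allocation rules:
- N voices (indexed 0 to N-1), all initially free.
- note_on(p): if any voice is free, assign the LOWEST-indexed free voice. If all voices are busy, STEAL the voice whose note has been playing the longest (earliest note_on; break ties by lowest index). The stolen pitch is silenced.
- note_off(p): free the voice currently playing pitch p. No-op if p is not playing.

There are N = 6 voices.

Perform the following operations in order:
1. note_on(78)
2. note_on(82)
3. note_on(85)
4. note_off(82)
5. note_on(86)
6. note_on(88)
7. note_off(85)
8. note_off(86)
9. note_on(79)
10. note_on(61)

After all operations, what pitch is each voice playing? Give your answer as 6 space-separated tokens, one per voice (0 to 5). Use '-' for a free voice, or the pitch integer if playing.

Answer: 78 79 61 88 - -

Derivation:
Op 1: note_on(78): voice 0 is free -> assigned | voices=[78 - - - - -]
Op 2: note_on(82): voice 1 is free -> assigned | voices=[78 82 - - - -]
Op 3: note_on(85): voice 2 is free -> assigned | voices=[78 82 85 - - -]
Op 4: note_off(82): free voice 1 | voices=[78 - 85 - - -]
Op 5: note_on(86): voice 1 is free -> assigned | voices=[78 86 85 - - -]
Op 6: note_on(88): voice 3 is free -> assigned | voices=[78 86 85 88 - -]
Op 7: note_off(85): free voice 2 | voices=[78 86 - 88 - -]
Op 8: note_off(86): free voice 1 | voices=[78 - - 88 - -]
Op 9: note_on(79): voice 1 is free -> assigned | voices=[78 79 - 88 - -]
Op 10: note_on(61): voice 2 is free -> assigned | voices=[78 79 61 88 - -]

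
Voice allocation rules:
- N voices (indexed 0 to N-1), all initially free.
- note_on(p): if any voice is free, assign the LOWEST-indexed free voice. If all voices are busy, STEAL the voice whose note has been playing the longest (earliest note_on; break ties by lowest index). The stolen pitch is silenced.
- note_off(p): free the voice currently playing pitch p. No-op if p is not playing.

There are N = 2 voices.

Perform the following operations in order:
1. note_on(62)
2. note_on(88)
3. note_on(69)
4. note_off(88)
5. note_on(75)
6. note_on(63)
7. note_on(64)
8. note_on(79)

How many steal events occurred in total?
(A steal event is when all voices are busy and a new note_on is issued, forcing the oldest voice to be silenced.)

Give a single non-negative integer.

Answer: 4

Derivation:
Op 1: note_on(62): voice 0 is free -> assigned | voices=[62 -]
Op 2: note_on(88): voice 1 is free -> assigned | voices=[62 88]
Op 3: note_on(69): all voices busy, STEAL voice 0 (pitch 62, oldest) -> assign | voices=[69 88]
Op 4: note_off(88): free voice 1 | voices=[69 -]
Op 5: note_on(75): voice 1 is free -> assigned | voices=[69 75]
Op 6: note_on(63): all voices busy, STEAL voice 0 (pitch 69, oldest) -> assign | voices=[63 75]
Op 7: note_on(64): all voices busy, STEAL voice 1 (pitch 75, oldest) -> assign | voices=[63 64]
Op 8: note_on(79): all voices busy, STEAL voice 0 (pitch 63, oldest) -> assign | voices=[79 64]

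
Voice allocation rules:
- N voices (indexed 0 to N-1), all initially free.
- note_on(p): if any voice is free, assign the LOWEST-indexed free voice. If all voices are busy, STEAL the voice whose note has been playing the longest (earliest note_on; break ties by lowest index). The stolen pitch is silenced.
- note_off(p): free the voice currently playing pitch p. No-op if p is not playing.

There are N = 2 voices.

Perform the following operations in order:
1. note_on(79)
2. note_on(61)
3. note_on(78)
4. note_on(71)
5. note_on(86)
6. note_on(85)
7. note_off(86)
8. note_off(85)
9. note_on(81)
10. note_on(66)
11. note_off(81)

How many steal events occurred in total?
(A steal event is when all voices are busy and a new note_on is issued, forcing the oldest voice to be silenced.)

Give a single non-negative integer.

Answer: 4

Derivation:
Op 1: note_on(79): voice 0 is free -> assigned | voices=[79 -]
Op 2: note_on(61): voice 1 is free -> assigned | voices=[79 61]
Op 3: note_on(78): all voices busy, STEAL voice 0 (pitch 79, oldest) -> assign | voices=[78 61]
Op 4: note_on(71): all voices busy, STEAL voice 1 (pitch 61, oldest) -> assign | voices=[78 71]
Op 5: note_on(86): all voices busy, STEAL voice 0 (pitch 78, oldest) -> assign | voices=[86 71]
Op 6: note_on(85): all voices busy, STEAL voice 1 (pitch 71, oldest) -> assign | voices=[86 85]
Op 7: note_off(86): free voice 0 | voices=[- 85]
Op 8: note_off(85): free voice 1 | voices=[- -]
Op 9: note_on(81): voice 0 is free -> assigned | voices=[81 -]
Op 10: note_on(66): voice 1 is free -> assigned | voices=[81 66]
Op 11: note_off(81): free voice 0 | voices=[- 66]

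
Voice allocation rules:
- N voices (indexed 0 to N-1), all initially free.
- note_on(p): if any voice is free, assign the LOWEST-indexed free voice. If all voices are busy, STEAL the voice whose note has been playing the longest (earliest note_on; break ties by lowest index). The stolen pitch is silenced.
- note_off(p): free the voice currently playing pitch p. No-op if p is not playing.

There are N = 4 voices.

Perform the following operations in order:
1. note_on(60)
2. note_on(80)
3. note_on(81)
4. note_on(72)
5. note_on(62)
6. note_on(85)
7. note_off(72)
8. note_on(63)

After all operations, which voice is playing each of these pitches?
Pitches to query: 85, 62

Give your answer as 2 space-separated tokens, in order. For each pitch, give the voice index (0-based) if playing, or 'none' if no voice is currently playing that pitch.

Op 1: note_on(60): voice 0 is free -> assigned | voices=[60 - - -]
Op 2: note_on(80): voice 1 is free -> assigned | voices=[60 80 - -]
Op 3: note_on(81): voice 2 is free -> assigned | voices=[60 80 81 -]
Op 4: note_on(72): voice 3 is free -> assigned | voices=[60 80 81 72]
Op 5: note_on(62): all voices busy, STEAL voice 0 (pitch 60, oldest) -> assign | voices=[62 80 81 72]
Op 6: note_on(85): all voices busy, STEAL voice 1 (pitch 80, oldest) -> assign | voices=[62 85 81 72]
Op 7: note_off(72): free voice 3 | voices=[62 85 81 -]
Op 8: note_on(63): voice 3 is free -> assigned | voices=[62 85 81 63]

Answer: 1 0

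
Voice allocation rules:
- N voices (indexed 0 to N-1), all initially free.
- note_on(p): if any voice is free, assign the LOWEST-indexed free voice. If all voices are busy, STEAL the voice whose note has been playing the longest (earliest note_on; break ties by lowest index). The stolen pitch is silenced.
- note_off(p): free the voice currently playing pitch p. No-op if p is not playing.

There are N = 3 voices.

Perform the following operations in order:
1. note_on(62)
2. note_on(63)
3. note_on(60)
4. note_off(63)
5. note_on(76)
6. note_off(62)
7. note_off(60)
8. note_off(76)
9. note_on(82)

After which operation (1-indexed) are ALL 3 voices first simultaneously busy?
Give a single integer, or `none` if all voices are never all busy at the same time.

Op 1: note_on(62): voice 0 is free -> assigned | voices=[62 - -]
Op 2: note_on(63): voice 1 is free -> assigned | voices=[62 63 -]
Op 3: note_on(60): voice 2 is free -> assigned | voices=[62 63 60]
Op 4: note_off(63): free voice 1 | voices=[62 - 60]
Op 5: note_on(76): voice 1 is free -> assigned | voices=[62 76 60]
Op 6: note_off(62): free voice 0 | voices=[- 76 60]
Op 7: note_off(60): free voice 2 | voices=[- 76 -]
Op 8: note_off(76): free voice 1 | voices=[- - -]
Op 9: note_on(82): voice 0 is free -> assigned | voices=[82 - -]

Answer: 3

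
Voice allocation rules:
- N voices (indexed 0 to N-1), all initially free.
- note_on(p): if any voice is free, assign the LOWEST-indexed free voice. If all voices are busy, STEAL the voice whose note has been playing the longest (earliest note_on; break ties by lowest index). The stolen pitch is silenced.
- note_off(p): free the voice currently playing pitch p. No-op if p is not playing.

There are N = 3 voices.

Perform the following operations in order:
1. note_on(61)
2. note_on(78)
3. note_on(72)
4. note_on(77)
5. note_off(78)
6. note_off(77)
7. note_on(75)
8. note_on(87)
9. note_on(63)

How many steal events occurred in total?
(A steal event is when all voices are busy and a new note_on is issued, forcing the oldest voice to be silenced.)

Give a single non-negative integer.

Op 1: note_on(61): voice 0 is free -> assigned | voices=[61 - -]
Op 2: note_on(78): voice 1 is free -> assigned | voices=[61 78 -]
Op 3: note_on(72): voice 2 is free -> assigned | voices=[61 78 72]
Op 4: note_on(77): all voices busy, STEAL voice 0 (pitch 61, oldest) -> assign | voices=[77 78 72]
Op 5: note_off(78): free voice 1 | voices=[77 - 72]
Op 6: note_off(77): free voice 0 | voices=[- - 72]
Op 7: note_on(75): voice 0 is free -> assigned | voices=[75 - 72]
Op 8: note_on(87): voice 1 is free -> assigned | voices=[75 87 72]
Op 9: note_on(63): all voices busy, STEAL voice 2 (pitch 72, oldest) -> assign | voices=[75 87 63]

Answer: 2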